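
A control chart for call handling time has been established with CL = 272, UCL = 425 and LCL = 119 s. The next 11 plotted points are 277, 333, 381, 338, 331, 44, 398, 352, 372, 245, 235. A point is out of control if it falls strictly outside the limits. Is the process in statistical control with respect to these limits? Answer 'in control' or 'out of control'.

out of control

Compare each point to [119, 425]: sample 6 = 44 < LCL.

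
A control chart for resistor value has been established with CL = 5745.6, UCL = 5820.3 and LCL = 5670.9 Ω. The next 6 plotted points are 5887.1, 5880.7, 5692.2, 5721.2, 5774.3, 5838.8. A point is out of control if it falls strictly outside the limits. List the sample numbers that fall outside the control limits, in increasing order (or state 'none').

1, 2, 6

Compare each point to [5670.9, 5820.3]: sample 1 = 5887.1 > UCL; sample 2 = 5880.7 > UCL; sample 6 = 5838.8 > UCL.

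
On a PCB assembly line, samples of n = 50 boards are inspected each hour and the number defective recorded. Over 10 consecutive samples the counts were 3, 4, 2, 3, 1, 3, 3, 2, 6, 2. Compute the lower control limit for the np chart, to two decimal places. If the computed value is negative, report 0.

p̄ = Σdᵢ / (k·n) = 29 / (10 × 50) = 0.05800
LCL = np̄ − 3·√(np̄(1−p̄)) = 2.9000 − 3 × 1.6528 = -2.0584 → 0 (negative, so LCL = 0)

0.00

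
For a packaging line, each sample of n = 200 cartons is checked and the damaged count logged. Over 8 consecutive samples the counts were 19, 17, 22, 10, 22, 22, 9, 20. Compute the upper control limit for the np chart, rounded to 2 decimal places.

29.65

p̄ = Σdᵢ / (k·n) = 141 / (8 × 200) = 0.08812
UCL = np̄ + 3·√(np̄(1−p̄)) = 17.6250 + 3 × √(17.6250×0.91187) = 17.6250 + 3 × 4.0090 = 29.6519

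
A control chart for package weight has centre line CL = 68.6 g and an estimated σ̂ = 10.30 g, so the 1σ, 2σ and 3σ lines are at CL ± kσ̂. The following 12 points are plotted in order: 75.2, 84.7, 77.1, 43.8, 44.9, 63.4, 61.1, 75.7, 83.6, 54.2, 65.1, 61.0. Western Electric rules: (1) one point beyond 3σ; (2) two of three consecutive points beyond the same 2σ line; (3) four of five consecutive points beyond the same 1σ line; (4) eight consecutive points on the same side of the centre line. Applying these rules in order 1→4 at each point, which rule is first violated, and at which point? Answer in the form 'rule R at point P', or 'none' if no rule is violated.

rule 2 at point 5

Zone of each point (C = within 1σ̂, B = 1σ̂–2σ̂, A = 2σ̂–3σ̂, * = beyond 3σ̂; sign = side of CL): 1:+C, 2:+B, 3:+C, 4:-A, 5:-A, 6:-C, 7:-C, 8:+C, 9:+B, 10:-B, 11:-C, 12:-C
Rule 2 (two of three consecutive points beyond the same 2σ limit) is satisfied at point 5.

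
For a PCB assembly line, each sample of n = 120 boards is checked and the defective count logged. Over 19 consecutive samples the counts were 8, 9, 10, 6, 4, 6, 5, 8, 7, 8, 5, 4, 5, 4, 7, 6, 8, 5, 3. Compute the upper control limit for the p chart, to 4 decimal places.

0.1124

p̄ = Σdᵢ / (k·n) = 118 / (19 × 120) = 0.05175
UCL = p̄ + 3·√(p̄(1−p̄)/n) = 0.05175 + 3 × √(0.05175×0.94825/120) = 0.05175 + 3 × 0.02022 = 0.11242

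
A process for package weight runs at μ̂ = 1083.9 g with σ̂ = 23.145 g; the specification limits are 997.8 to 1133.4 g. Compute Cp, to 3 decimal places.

0.976

Cp = (USL − LSL) / (6σ̂) = (1133.4 − 997.8) / (6 × 23.145) = 135.6000 / 138.8700 = 0.9765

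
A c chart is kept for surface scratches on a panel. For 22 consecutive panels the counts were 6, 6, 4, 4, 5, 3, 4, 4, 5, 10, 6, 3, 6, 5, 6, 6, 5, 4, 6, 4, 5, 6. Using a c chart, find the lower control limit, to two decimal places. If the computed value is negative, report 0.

c̄ = (6 + 6 + 4 + 4 + 5 + 3 + 4 + 4 + 5 + 10 + 6 + 3 + 6 + 5 + 6 + 6 + 5 + 4 + 6 + 4 + 5 + 6) / 22 = 113 / 22 = 5.1364
LCL = c̄ − 3√c̄ = 5.1364 − 3 × 2.2664 = -1.6627 → 0 (cannot be negative)

0.00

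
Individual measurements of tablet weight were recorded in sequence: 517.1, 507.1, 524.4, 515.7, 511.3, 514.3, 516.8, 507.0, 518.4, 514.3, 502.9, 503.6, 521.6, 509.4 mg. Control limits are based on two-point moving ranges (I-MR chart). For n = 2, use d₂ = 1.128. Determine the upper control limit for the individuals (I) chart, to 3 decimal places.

536.356

X̄ = (517.1 + 507.1 + 524.4 + 515.7 + 511.3 + 514.3 + 516.8 + 507.0 + 518.4 + 514.3 + 502.9 + 503.6 + 521.6 + 509.4) / 14 = 513.1357
Moving ranges: 10.0, 17.3, 8.7, 4.4, 3.0, 2.5, 9.8, 11.4, 4.1, 11.4, 0.7, 18.0, 12.2; M̄R̄ = 113.5000 / 13 = 8.7308
UCL = X̄ + 3·M̄R̄/d₂ = 513.1357 + 3 × 8.7308 / 1.128 = 536.3558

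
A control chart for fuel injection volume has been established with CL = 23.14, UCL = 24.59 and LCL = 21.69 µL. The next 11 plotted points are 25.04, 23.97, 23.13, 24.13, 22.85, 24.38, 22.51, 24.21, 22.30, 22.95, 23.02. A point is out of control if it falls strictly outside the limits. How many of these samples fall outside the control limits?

1

Compare each point to [21.69, 24.59]: sample 1 = 25.04 > UCL.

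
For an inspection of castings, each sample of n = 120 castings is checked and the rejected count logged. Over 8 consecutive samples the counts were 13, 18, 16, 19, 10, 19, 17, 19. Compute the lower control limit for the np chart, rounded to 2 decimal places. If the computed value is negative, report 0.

p̄ = Σdᵢ / (k·n) = 131 / (8 × 120) = 0.13646
LCL = np̄ − 3·√(np̄(1−p̄)) = 16.3750 − 3 × 3.7604 = 5.0938

5.09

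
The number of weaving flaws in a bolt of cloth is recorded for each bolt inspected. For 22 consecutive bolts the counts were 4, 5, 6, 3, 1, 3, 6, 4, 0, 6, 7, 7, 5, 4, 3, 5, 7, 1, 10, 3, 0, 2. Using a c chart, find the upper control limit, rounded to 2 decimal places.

10.32

c̄ = (4 + 5 + 6 + 3 + 1 + 3 + 6 + 4 + 0 + 6 + 7 + 7 + 5 + 4 + 3 + 5 + 7 + 1 + 10 + 3 + 0 + 2) / 22 = 92 / 22 = 4.1818
UCL = c̄ + 3√c̄ = 4.1818 + 3 × √4.1818 = 4.1818 + 3 × 2.0449 = 10.3167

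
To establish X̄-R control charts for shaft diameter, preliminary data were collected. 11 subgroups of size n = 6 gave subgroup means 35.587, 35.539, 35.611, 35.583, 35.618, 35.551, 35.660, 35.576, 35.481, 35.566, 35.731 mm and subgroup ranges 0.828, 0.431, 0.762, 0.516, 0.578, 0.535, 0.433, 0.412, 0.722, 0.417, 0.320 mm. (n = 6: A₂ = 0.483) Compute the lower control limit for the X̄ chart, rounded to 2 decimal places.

35.33

X̄̄ = (35.587 + 35.539 + 35.611 + 35.583 + 35.618 + 35.551 + 35.660 + 35.576 + 35.481 + 35.566 + 35.731) / 11 = 391.5030 / 11 = 35.5912
R̄ = (0.828 + 0.431 + 0.762 + 0.516 + 0.578 + 0.535 + 0.433 + 0.412 + 0.722 + 0.417 + 0.320) / 11 = 5.9540 / 11 = 0.5413
LCL = X̄̄ − A₂·R̄ = 35.5912 − 0.483 × 0.5413 = 35.3297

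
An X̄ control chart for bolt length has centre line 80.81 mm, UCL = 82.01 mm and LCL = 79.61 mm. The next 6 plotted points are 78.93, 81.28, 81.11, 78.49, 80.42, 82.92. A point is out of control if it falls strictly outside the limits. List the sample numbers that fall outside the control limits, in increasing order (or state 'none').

1, 4, 6

Compare each point to [79.61, 82.01]: sample 1 = 78.93 < LCL; sample 4 = 78.49 < LCL; sample 6 = 82.92 > UCL.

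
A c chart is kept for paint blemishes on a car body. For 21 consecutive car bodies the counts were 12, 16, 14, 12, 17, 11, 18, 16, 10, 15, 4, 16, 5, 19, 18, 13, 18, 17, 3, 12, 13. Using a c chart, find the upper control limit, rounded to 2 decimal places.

c̄ = (12 + 16 + 14 + 12 + 17 + 11 + 18 + 16 + 10 + 15 + 4 + 16 + 5 + 19 + 18 + 13 + 18 + 17 + 3 + 12 + 13) / 21 = 279 / 21 = 13.2857
UCL = c̄ + 3√c̄ = 13.2857 + 3 × √13.2857 = 13.2857 + 3 × 3.6450 = 24.2206

24.22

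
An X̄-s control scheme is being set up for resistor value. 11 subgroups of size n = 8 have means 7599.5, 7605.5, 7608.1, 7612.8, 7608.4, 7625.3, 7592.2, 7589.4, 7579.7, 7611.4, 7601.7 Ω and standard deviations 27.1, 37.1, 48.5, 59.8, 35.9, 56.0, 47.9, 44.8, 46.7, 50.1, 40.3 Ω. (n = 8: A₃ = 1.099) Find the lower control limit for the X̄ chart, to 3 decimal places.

X̄̄ = (7599.5 + 7605.5 + 7608.1 + 7612.8 + 7608.4 + 7625.3 + 7592.2 + 7589.4 + 7579.7 + 7611.4 + 7601.7) / 11 = 7603.0909
s̄ = (27.1 + 37.1 + 48.5 + 59.8 + 35.9 + 56.0 + 47.9 + 44.8 + 46.7 + 50.1 + 40.3) / 11 = 44.9273
LCL = X̄̄ − A₃·s̄ = 7603.0909 − 1.099 × 44.9273 = 7553.7158

7553.716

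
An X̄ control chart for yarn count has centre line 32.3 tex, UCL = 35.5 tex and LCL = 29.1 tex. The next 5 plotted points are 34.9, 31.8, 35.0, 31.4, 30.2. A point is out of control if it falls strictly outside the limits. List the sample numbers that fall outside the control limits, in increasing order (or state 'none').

none

All 5 points lie within [29.1, 35.5].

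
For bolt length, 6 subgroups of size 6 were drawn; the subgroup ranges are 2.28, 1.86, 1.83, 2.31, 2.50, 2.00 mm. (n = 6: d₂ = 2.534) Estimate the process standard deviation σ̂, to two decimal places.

0.84

R̄ = (2.28 + 1.86 + 1.83 + 2.31 + 2.50 + 2.00) / 6 = 2.1300
σ̂ = R̄ / d₂ = 2.1300 / 2.534 = 0.8406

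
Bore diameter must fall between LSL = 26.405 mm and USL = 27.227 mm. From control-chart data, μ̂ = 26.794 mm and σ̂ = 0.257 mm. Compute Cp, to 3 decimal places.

Cp = (USL − LSL) / (6σ̂) = (27.227 − 26.405) / (6 × 0.257) = 0.8220 / 1.5420 = 0.5331

0.533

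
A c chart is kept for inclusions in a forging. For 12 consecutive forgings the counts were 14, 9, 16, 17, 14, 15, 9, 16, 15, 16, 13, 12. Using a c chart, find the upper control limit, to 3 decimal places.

24.991

c̄ = (14 + 9 + 16 + 17 + 14 + 15 + 9 + 16 + 15 + 16 + 13 + 12) / 12 = 166 / 12 = 13.8333
UCL = c̄ + 3√c̄ = 13.8333 + 3 × √13.8333 = 13.8333 + 3 × 3.7193 = 24.9913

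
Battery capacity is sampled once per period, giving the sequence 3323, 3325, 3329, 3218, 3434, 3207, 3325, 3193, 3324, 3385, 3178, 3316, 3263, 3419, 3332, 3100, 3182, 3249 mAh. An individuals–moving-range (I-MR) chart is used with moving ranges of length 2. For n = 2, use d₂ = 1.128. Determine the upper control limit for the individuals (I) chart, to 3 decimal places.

3600.090

X̄ = (3323 + 3325 + 3329 + 3218 + 3434 + 3207 + 3325 + 3193 + 3324 + 3385 + 3178 + 3316 + 3263 + 3419 + 3332 + 3100 + 3182 + 3249) / 18 = 3283.4444
Moving ranges: 2, 4, 111, 216, 227, 118, 132, 131, 61, 207, 138, 53, 156, 87, 232, 82, 67; M̄R̄ = 2024.0000 / 17 = 119.0588
UCL = X̄ + 3·M̄R̄/d₂ = 3283.4444 + 3 × 119.0588 / 1.128 = 3600.0903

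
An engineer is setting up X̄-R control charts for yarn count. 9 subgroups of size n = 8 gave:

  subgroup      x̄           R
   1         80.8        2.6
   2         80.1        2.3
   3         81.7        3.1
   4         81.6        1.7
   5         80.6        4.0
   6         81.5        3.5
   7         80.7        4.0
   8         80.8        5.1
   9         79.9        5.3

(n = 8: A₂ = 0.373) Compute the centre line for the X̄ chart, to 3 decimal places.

X̄̄ = (80.8 + 80.1 + 81.7 + 81.6 + 80.6 + 81.5 + 80.7 + 80.8 + 79.9) / 9 = 727.7000 / 9 = 80.8556
CL = X̄̄ = 80.8556

80.856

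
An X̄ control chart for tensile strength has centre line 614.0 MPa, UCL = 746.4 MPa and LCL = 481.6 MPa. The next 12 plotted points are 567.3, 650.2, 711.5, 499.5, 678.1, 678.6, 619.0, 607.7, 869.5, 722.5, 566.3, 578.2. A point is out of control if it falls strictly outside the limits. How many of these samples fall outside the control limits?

1

Compare each point to [481.6, 746.4]: sample 9 = 869.5 > UCL.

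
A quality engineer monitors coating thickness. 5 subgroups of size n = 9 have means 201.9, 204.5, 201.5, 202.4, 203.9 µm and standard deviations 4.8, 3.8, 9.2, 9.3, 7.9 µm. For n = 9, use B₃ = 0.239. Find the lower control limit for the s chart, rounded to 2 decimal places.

1.67

s̄ = (4.8 + 3.8 + 9.2 + 9.3 + 7.9) / 5 = 7.0000
LCL_s = B₃·s̄ = 0.239 × 7.0000 = 1.6730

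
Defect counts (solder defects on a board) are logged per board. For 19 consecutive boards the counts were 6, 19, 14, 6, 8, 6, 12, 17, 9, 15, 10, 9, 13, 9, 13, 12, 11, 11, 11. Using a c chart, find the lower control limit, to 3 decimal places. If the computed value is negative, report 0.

c̄ = (6 + 19 + 14 + 6 + 8 + 6 + 12 + 17 + 9 + 15 + 10 + 9 + 13 + 9 + 13 + 12 + 11 + 11 + 11) / 19 = 211 / 19 = 11.1053
LCL = c̄ − 3√c̄ = 11.1053 − 3 × 3.3325 = 1.1079

1.108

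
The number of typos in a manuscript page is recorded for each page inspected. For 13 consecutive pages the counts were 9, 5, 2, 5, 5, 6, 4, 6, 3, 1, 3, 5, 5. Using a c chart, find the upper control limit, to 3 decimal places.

c̄ = (9 + 5 + 2 + 5 + 5 + 6 + 4 + 6 + 3 + 1 + 3 + 5 + 5) / 13 = 59 / 13 = 4.5385
UCL = c̄ + 3√c̄ = 4.5385 + 3 × √4.5385 = 4.5385 + 3 × 2.1304 = 10.9296

10.930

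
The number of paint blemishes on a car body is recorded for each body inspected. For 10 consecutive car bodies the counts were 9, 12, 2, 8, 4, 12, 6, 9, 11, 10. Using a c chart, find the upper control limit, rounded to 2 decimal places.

16.94

c̄ = (9 + 12 + 2 + 8 + 4 + 12 + 6 + 9 + 11 + 10) / 10 = 83 / 10 = 8.3000
UCL = c̄ + 3√c̄ = 8.3000 + 3 × √8.3000 = 8.3000 + 3 × 2.8810 = 16.9429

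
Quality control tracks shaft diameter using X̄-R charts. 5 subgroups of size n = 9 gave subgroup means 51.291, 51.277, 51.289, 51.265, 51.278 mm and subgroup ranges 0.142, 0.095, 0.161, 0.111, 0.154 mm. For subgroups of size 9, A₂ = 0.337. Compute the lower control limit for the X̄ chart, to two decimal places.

X̄̄ = (51.291 + 51.277 + 51.289 + 51.265 + 51.278) / 5 = 256.4000 / 5 = 51.2800
R̄ = (0.142 + 0.095 + 0.161 + 0.111 + 0.154) / 5 = 0.6630 / 5 = 0.1326
LCL = X̄̄ − A₂·R̄ = 51.2800 − 0.337 × 0.1326 = 51.2353

51.24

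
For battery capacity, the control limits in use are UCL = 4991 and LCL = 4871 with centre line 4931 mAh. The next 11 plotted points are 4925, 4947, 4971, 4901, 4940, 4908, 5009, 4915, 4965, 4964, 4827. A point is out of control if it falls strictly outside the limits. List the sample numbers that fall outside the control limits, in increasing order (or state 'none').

Compare each point to [4871, 4991]: sample 7 = 5009 > UCL; sample 11 = 4827 < LCL.

7, 11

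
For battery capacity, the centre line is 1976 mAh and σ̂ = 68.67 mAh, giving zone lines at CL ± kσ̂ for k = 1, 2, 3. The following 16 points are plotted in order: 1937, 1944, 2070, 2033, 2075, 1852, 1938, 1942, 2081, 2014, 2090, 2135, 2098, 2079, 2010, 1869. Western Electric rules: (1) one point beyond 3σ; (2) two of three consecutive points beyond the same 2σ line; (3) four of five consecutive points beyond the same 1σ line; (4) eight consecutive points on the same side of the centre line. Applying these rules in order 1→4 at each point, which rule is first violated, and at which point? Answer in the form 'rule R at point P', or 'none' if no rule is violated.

rule 3 at point 13

Zone of each point (C = within 1σ̂, B = 1σ̂–2σ̂, A = 2σ̂–3σ̂, * = beyond 3σ̂; sign = side of CL): 1:-C, 2:-C, 3:+B, 4:+C, 5:+B, 6:-B, 7:-C, 8:-C, 9:+B, 10:+C, 11:+B, 12:+A, 13:+B, 14:+B, 15:+C, 16:-B
Rule 3 (four of five consecutive points beyond the same 1σ limit) is satisfied at point 13.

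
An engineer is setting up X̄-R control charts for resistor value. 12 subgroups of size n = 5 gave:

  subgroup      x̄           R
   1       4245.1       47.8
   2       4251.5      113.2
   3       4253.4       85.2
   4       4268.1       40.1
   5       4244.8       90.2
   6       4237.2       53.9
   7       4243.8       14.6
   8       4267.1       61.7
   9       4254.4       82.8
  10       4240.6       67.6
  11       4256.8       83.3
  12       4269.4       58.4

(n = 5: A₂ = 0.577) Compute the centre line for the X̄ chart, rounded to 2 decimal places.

4252.68

X̄̄ = (4245.1 + 4251.5 + 4253.4 + 4268.1 + 4244.8 + 4237.2 + 4243.8 + 4267.1 + 4254.4 + 4240.6 + 4256.8 + 4269.4) / 12 = 51032.2000 / 12 = 4252.6833
CL = X̄̄ = 4252.6833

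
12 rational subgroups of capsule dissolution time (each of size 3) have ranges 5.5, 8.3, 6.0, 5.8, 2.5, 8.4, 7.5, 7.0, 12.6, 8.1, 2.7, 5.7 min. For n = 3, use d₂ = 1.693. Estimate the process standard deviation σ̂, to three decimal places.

3.943

R̄ = (5.5 + 8.3 + 6.0 + 5.8 + 2.5 + 8.4 + 7.5 + 7.0 + 12.6 + 8.1 + 2.7 + 5.7) / 12 = 6.6750
σ̂ = R̄ / d₂ = 6.6750 / 1.693 = 3.9427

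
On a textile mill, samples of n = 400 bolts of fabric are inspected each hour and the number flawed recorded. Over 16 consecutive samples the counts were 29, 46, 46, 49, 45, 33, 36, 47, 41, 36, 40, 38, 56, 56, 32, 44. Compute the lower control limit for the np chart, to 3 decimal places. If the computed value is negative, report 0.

23.708

p̄ = Σdᵢ / (k·n) = 674 / (16 × 400) = 0.10531
LCL = np̄ − 3·√(np̄(1−p̄)) = 42.1250 − 3 × 6.1391 = 23.7077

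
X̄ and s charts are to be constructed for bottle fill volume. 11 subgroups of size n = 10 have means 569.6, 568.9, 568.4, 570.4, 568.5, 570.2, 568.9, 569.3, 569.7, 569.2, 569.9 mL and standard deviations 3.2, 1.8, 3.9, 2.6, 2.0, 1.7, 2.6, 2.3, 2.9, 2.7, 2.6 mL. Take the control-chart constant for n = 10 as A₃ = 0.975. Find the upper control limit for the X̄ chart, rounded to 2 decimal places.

X̄̄ = (569.6 + 568.9 + 568.4 + 570.4 + 568.5 + 570.2 + 568.9 + 569.3 + 569.7 + 569.2 + 569.9) / 11 = 569.3636
s̄ = (3.2 + 1.8 + 3.9 + 2.6 + 2.0 + 1.7 + 2.6 + 2.3 + 2.9 + 2.7 + 2.6) / 11 = 2.5727
UCL = X̄̄ + A₃·s̄ = 569.3636 + 0.975 × 2.5727 = 571.8720

571.87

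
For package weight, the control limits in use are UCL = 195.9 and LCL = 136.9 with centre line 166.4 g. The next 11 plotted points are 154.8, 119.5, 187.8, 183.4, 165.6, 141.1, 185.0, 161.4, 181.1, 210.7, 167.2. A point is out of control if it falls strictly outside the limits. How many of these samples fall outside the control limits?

Compare each point to [136.9, 195.9]: sample 2 = 119.5 < LCL; sample 10 = 210.7 > UCL.

2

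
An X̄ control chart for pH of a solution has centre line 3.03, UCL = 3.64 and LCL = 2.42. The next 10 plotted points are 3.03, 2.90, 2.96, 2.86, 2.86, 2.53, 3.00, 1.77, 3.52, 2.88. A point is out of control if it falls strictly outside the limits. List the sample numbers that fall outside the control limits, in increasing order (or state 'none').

8

Compare each point to [2.42, 3.64]: sample 8 = 1.77 < LCL.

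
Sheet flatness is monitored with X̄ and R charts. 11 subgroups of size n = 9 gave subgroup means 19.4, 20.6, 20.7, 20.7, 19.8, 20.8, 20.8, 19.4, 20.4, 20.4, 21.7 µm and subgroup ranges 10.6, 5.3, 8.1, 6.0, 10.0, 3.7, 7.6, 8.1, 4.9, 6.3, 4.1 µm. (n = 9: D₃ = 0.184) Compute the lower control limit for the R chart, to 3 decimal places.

R̄ = (10.6 + 5.3 + 8.1 + 6.0 + 10.0 + 3.7 + 7.6 + 8.1 + 4.9 + 6.3 + 4.1) / 11 = 74.7000 / 11 = 6.7909
LCL_R = D₃·R̄ = 0.184 × 6.7909 = 1.2495

1.250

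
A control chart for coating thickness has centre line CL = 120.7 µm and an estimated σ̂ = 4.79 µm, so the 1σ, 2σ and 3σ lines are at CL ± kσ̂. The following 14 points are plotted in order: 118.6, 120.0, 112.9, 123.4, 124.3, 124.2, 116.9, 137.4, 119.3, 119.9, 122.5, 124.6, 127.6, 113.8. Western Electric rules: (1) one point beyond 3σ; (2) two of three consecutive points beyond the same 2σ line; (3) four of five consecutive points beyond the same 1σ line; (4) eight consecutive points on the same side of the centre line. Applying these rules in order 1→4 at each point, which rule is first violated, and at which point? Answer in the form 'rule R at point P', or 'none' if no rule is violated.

Zone of each point (C = within 1σ̂, B = 1σ̂–2σ̂, A = 2σ̂–3σ̂, * = beyond 3σ̂; sign = side of CL): 1:-C, 2:-C, 3:-B, 4:+C, 5:+C, 6:+C, 7:-C, 8:+*, 9:-C, 10:-C, 11:+C, 12:+C, 13:+B, 14:-B
Rule 1 (one point beyond the 3σ limits) is satisfied at point 8.

rule 1 at point 8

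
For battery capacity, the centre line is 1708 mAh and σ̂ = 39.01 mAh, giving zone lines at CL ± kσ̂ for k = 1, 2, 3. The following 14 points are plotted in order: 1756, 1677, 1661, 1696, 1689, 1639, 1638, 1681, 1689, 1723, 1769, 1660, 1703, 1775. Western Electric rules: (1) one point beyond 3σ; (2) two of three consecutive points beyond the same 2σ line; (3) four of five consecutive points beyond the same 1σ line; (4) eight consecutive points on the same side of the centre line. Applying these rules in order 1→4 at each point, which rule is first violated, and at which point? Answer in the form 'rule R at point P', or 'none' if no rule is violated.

Zone of each point (C = within 1σ̂, B = 1σ̂–2σ̂, A = 2σ̂–3σ̂, * = beyond 3σ̂; sign = side of CL): 1:+B, 2:-C, 3:-B, 4:-C, 5:-C, 6:-B, 7:-B, 8:-C, 9:-C, 10:+C, 11:+B, 12:-B, 13:-C, 14:+B
Rule 4 (eight consecutive points on the same side of the centre line) is satisfied at point 9.

rule 4 at point 9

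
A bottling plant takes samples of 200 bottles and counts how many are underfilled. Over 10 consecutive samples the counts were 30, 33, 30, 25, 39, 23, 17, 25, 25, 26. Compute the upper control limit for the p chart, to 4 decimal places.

p̄ = Σdᵢ / (k·n) = 273 / (10 × 200) = 0.13650
UCL = p̄ + 3·√(p̄(1−p̄)/n) = 0.13650 + 3 × √(0.13650×0.86350/200) = 0.13650 + 3 × 0.02428 = 0.20933

0.2093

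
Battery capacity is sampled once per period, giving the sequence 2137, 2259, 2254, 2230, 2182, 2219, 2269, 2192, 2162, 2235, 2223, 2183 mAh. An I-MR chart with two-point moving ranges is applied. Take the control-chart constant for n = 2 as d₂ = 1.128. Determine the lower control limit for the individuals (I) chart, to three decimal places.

X̄ = (2137 + 2259 + 2254 + 2230 + 2182 + 2219 + 2269 + 2192 + 2162 + 2235 + 2223 + 2183) / 12 = 2212.0833
Moving ranges: 122, 5, 24, 48, 37, 50, 77, 30, 73, 12, 40; M̄R̄ = 518.0000 / 11 = 47.0909
LCL = X̄ − 3·M̄R̄/d₂ = 2212.0833 − 3 × 47.0909 / 1.128 = 2086.8416

2086.842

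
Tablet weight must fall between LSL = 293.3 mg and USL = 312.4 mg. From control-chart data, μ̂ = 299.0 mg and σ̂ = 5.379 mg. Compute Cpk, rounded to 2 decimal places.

0.35

Cpu = (USL − μ̂) / (3σ̂) = (312.4 − 299.0) / (3 × 5.379) = 0.8304; Cpl = (μ̂ − LSL) / (3σ̂) = (299.0 − 293.3) / (3 × 5.379) = 0.3532; Cpk = min(Cpu, Cpl) = 0.3532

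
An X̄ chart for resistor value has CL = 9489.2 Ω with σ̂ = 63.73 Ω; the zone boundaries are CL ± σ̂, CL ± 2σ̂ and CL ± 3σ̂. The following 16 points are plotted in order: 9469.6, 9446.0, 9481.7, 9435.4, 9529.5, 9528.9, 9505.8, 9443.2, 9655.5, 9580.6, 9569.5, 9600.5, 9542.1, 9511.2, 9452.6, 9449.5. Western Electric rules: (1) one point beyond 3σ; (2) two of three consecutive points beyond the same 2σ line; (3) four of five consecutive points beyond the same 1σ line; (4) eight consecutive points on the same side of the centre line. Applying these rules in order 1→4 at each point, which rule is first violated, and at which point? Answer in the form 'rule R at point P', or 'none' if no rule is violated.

Zone of each point (C = within 1σ̂, B = 1σ̂–2σ̂, A = 2σ̂–3σ̂, * = beyond 3σ̂; sign = side of CL): 1:-C, 2:-C, 3:-C, 4:-C, 5:+C, 6:+C, 7:+C, 8:-C, 9:+A, 10:+B, 11:+B, 12:+B, 13:+C, 14:+C, 15:-C, 16:-C
Rule 3 (four of five consecutive points beyond the same 1σ limit) is satisfied at point 12.

rule 3 at point 12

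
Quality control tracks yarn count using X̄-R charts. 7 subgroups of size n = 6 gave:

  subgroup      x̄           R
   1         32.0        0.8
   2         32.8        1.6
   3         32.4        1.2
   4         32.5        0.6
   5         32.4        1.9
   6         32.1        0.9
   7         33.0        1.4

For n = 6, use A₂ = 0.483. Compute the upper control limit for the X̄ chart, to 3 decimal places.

X̄̄ = (32.0 + 32.8 + 32.4 + 32.5 + 32.4 + 32.1 + 33.0) / 7 = 227.2000 / 7 = 32.4571
R̄ = (0.8 + 1.6 + 1.2 + 0.6 + 1.9 + 0.9 + 1.4) / 7 = 8.4000 / 7 = 1.2000
UCL = X̄̄ + A₂·R̄ = 32.4571 + 0.483 × 1.2000 = 33.0367

33.037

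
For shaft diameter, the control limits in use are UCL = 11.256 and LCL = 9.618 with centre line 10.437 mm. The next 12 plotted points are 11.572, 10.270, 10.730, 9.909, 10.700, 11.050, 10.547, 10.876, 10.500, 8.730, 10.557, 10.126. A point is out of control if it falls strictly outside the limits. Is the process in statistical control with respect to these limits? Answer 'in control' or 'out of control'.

Compare each point to [9.618, 11.256]: sample 1 = 11.572 > UCL; sample 10 = 8.730 < LCL.

out of control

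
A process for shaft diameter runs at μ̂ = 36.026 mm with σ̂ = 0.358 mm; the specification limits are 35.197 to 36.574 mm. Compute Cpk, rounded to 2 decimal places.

0.51

Cpu = (USL − μ̂) / (3σ̂) = (36.574 − 36.026) / (3 × 0.358) = 0.5102; Cpl = (μ̂ − LSL) / (3σ̂) = (36.026 − 35.197) / (3 × 0.358) = 0.7719; Cpk = min(Cpu, Cpl) = 0.5102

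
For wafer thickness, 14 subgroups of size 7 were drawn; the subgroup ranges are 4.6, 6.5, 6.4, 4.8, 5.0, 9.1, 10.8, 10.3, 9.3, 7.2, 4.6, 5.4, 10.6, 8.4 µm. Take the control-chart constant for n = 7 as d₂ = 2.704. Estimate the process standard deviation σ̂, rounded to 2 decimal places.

R̄ = (4.6 + 6.5 + 6.4 + 4.8 + 5.0 + 9.1 + 10.8 + 10.3 + 9.3 + 7.2 + 4.6 + 5.4 + 10.6 + 8.4) / 14 = 7.3571
σ̂ = R̄ / d₂ = 7.3571 / 2.704 = 2.7208

2.72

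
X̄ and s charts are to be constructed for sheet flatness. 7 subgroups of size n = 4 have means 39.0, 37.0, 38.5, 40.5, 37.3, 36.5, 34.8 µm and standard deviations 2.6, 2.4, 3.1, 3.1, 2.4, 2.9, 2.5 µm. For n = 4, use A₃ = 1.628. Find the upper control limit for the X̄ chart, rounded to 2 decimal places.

42.08

X̄̄ = (39.0 + 37.0 + 38.5 + 40.5 + 37.3 + 36.5 + 34.8) / 7 = 37.6571
s̄ = (2.6 + 2.4 + 3.1 + 3.1 + 2.4 + 2.9 + 2.5) / 7 = 2.7143
UCL = X̄̄ + A₃·s̄ = 37.6571 + 1.628 × 2.7143 = 42.0760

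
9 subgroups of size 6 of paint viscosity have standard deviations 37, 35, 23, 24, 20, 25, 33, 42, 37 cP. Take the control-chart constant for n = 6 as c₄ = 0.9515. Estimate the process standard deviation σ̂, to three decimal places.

s̄ = (37 + 35 + 23 + 24 + 20 + 25 + 33 + 42 + 37) / 9 = 30.6667
σ̂ = s̄ / c₄ = 30.6667 / 0.9515 = 32.2298

32.230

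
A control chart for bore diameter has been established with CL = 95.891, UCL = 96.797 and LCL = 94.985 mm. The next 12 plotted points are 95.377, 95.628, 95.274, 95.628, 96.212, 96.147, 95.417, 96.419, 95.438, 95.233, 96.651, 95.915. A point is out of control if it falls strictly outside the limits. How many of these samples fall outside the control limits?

All 12 points lie within [94.985, 96.797].

0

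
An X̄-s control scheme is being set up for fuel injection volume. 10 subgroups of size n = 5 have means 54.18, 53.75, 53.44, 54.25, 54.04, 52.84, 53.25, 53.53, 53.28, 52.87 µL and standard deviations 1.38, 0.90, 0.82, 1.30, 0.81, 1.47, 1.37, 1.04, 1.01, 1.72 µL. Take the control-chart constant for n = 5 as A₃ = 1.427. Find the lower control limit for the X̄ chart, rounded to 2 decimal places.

51.86

X̄̄ = (54.18 + 53.75 + 53.44 + 54.25 + 54.04 + 52.84 + 53.25 + 53.53 + 53.28 + 52.87) / 10 = 53.5430
s̄ = (1.38 + 0.90 + 0.82 + 1.30 + 0.81 + 1.47 + 1.37 + 1.04 + 1.01 + 1.72) / 10 = 1.1820
LCL = X̄̄ − A₃·s̄ = 53.5430 − 1.427 × 1.1820 = 51.8563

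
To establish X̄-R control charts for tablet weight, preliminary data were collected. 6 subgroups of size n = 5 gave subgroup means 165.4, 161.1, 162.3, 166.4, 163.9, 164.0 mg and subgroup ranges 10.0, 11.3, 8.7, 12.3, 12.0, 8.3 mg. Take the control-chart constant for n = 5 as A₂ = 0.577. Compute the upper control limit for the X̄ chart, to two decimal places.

X̄̄ = (165.4 + 161.1 + 162.3 + 166.4 + 163.9 + 164.0) / 6 = 983.1000 / 6 = 163.8500
R̄ = (10.0 + 11.3 + 8.7 + 12.3 + 12.0 + 8.3) / 6 = 62.6000 / 6 = 10.4333
UCL = X̄̄ + A₂·R̄ = 163.8500 + 0.577 × 10.4333 = 169.8700

169.87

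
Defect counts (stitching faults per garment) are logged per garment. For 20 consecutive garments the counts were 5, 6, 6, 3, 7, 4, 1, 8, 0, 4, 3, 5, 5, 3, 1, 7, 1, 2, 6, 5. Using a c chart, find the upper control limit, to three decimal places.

10.175

c̄ = (5 + 6 + 6 + 3 + 7 + 4 + 1 + 8 + 0 + 4 + 3 + 5 + 5 + 3 + 1 + 7 + 1 + 2 + 6 + 5) / 20 = 82 / 20 = 4.1000
UCL = c̄ + 3√c̄ = 4.1000 + 3 × √4.1000 = 4.1000 + 3 × 2.0248 = 10.1745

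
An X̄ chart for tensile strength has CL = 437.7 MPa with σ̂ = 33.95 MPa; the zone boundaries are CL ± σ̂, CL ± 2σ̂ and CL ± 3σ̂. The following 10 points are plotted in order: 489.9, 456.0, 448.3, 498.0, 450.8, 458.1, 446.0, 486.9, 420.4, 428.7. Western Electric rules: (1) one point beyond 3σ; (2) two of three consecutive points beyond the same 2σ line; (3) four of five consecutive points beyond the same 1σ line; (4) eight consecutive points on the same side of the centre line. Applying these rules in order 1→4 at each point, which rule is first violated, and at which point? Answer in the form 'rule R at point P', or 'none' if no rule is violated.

rule 4 at point 8

Zone of each point (C = within 1σ̂, B = 1σ̂–2σ̂, A = 2σ̂–3σ̂, * = beyond 3σ̂; sign = side of CL): 1:+B, 2:+C, 3:+C, 4:+B, 5:+C, 6:+C, 7:+C, 8:+B, 9:-C, 10:-C
Rule 4 (eight consecutive points on the same side of the centre line) is satisfied at point 8.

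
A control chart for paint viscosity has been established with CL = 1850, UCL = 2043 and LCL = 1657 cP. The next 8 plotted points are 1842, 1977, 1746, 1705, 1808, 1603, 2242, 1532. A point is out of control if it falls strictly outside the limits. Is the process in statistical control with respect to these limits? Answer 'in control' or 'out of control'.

Compare each point to [1657, 2043]: sample 6 = 1603 < LCL; sample 7 = 2242 > UCL; sample 8 = 1532 < LCL.

out of control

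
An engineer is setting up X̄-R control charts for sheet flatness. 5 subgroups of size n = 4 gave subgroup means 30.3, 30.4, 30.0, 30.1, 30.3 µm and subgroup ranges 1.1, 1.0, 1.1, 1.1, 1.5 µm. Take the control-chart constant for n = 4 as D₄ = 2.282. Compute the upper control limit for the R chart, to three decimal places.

2.647

R̄ = (1.1 + 1.0 + 1.1 + 1.1 + 1.5) / 5 = 5.8000 / 5 = 1.1600
UCL_R = D₄·R̄ = 2.282 × 1.1600 = 2.6471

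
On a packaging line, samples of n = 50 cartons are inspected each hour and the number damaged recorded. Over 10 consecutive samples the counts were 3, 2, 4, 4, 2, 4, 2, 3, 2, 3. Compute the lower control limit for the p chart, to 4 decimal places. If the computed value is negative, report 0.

p̄ = Σdᵢ / (k·n) = 29 / (10 × 50) = 0.05800
LCL = p̄ − 3·√(p̄(1−p̄)/n) = 0.05800 − 3 × 0.03306 = -0.04117 → 0 (negative, so LCL = 0)

0.0000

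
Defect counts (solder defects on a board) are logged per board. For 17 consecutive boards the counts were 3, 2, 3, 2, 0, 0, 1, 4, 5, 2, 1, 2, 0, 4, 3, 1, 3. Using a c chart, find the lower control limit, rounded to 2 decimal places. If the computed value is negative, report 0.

c̄ = (3 + 2 + 3 + 2 + 0 + 0 + 1 + 4 + 5 + 2 + 1 + 2 + 0 + 4 + 3 + 1 + 3) / 17 = 36 / 17 = 2.1176
LCL = c̄ − 3√c̄ = 2.1176 − 3 × 1.4552 = -2.2480 → 0 (cannot be negative)

0.00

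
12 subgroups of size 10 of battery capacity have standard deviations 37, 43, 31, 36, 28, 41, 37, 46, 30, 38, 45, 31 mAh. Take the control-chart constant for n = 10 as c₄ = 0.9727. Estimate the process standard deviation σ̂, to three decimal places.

s̄ = (37 + 43 + 31 + 36 + 28 + 41 + 37 + 46 + 30 + 38 + 45 + 31) / 12 = 36.9167
σ̂ = s̄ / c₄ = 36.9167 / 0.9727 = 37.9528

37.953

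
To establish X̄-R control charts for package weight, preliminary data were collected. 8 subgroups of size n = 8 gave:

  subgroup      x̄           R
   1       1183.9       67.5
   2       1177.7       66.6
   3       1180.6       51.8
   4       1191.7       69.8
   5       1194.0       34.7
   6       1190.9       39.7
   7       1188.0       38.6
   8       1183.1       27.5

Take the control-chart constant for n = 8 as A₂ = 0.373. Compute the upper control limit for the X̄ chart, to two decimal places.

1204.71

X̄̄ = (1183.9 + 1177.7 + 1180.6 + 1191.7 + 1194.0 + 1190.9 + 1188.0 + 1183.1) / 8 = 9489.9000 / 8 = 1186.2375
R̄ = (67.5 + 66.6 + 51.8 + 69.8 + 34.7 + 39.7 + 38.6 + 27.5) / 8 = 396.2000 / 8 = 49.5250
UCL = X̄̄ + A₂·R̄ = 1186.2375 + 0.373 × 49.5250 = 1204.7103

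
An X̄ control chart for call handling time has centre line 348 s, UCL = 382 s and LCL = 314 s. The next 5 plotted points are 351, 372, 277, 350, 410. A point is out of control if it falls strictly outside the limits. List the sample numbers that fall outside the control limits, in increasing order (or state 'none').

3, 5

Compare each point to [314, 382]: sample 3 = 277 < LCL; sample 5 = 410 > UCL.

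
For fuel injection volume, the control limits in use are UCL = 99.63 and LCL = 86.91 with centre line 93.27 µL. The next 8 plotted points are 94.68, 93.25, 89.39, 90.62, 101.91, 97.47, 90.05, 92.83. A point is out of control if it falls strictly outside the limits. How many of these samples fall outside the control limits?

Compare each point to [86.91, 99.63]: sample 5 = 101.91 > UCL.

1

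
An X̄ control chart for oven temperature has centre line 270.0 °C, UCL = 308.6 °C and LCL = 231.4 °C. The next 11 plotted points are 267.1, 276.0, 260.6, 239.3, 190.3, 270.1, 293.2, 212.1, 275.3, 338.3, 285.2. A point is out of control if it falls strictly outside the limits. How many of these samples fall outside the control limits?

3

Compare each point to [231.4, 308.6]: sample 5 = 190.3 < LCL; sample 8 = 212.1 < LCL; sample 10 = 338.3 > UCL.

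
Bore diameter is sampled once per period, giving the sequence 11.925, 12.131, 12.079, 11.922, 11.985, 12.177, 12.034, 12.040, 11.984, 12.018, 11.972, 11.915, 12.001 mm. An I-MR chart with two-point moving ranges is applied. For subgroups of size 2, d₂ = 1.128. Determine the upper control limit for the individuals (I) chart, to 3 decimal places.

12.257

X̄ = (11.925 + 12.131 + 12.079 + 11.922 + 11.985 + 12.177 + 12.034 + 12.040 + 11.984 + 12.018 + 11.972 + 11.915 + 12.001) / 13 = 12.0141
Moving ranges: 0.206, 0.052, 0.157, 0.063, 0.192, 0.143, 0.006, 0.056, 0.034, 0.046, 0.057, 0.086; M̄R̄ = 1.0980 / 12 = 0.0915
UCL = X̄ + 3·M̄R̄/d₂ = 12.0141 + 3 × 0.0915 / 1.128 = 12.2574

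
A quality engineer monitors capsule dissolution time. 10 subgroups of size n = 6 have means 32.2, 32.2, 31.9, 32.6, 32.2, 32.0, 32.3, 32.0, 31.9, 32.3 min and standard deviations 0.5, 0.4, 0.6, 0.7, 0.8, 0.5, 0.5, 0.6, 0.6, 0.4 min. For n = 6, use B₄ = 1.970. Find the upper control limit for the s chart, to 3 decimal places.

1.103

s̄ = (0.5 + 0.4 + 0.6 + 0.7 + 0.8 + 0.5 + 0.5 + 0.6 + 0.6 + 0.4) / 10 = 0.5600
UCL_s = B₄·s̄ = 1.970 × 0.5600 = 1.1032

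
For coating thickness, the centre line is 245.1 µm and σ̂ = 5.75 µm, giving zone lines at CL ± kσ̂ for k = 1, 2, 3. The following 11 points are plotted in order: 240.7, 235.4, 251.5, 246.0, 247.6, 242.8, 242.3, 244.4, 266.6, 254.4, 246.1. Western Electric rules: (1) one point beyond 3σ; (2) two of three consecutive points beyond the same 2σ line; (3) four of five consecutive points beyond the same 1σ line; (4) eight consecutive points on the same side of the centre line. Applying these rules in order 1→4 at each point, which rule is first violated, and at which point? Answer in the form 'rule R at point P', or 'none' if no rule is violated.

Zone of each point (C = within 1σ̂, B = 1σ̂–2σ̂, A = 2σ̂–3σ̂, * = beyond 3σ̂; sign = side of CL): 1:-C, 2:-B, 3:+B, 4:+C, 5:+C, 6:-C, 7:-C, 8:-C, 9:+*, 10:+B, 11:+C
Rule 1 (one point beyond the 3σ limits) is satisfied at point 9.

rule 1 at point 9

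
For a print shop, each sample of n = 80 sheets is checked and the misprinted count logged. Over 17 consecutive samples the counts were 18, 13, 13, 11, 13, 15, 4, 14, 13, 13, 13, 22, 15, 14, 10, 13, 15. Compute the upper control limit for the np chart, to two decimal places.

23.51

p̄ = Σdᵢ / (k·n) = 229 / (17 × 80) = 0.16838
UCL = np̄ + 3·√(np̄(1−p̄)) = 13.4706 + 3 × √(13.4706×0.83162) = 13.4706 + 3 × 3.3470 = 23.5116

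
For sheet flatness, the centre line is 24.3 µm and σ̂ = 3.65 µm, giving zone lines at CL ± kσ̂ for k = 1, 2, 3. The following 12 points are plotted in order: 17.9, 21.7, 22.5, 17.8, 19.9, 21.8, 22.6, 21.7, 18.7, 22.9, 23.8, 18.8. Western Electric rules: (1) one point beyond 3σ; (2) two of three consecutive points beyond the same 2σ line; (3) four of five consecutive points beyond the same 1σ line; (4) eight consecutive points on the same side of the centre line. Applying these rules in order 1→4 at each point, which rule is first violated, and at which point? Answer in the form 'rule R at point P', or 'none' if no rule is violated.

rule 4 at point 8

Zone of each point (C = within 1σ̂, B = 1σ̂–2σ̂, A = 2σ̂–3σ̂, * = beyond 3σ̂; sign = side of CL): 1:-B, 2:-C, 3:-C, 4:-B, 5:-B, 6:-C, 7:-C, 8:-C, 9:-B, 10:-C, 11:-C, 12:-B
Rule 4 (eight consecutive points on the same side of the centre line) is satisfied at point 8.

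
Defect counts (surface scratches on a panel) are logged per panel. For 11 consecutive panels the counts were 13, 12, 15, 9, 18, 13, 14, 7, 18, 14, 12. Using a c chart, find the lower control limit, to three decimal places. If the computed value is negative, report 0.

c̄ = (13 + 12 + 15 + 9 + 18 + 13 + 14 + 7 + 18 + 14 + 12) / 11 = 145 / 11 = 13.1818
LCL = c̄ − 3√c̄ = 13.1818 − 3 × 3.6307 = 2.2898

2.290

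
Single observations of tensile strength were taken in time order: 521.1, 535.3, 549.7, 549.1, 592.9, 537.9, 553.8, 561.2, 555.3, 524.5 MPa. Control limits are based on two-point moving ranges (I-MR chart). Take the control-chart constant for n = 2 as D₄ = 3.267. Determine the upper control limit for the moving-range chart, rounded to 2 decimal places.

68.24

Moving ranges: 14.2, 14.4, 0.6, 43.8, 55.0, 15.9, 7.4, 5.9, 30.8; M̄R̄ = 188.0000 / 9 = 20.8889
UCL_MR = D₄·M̄R̄ = 3.267 × 20.8889 = 68.2440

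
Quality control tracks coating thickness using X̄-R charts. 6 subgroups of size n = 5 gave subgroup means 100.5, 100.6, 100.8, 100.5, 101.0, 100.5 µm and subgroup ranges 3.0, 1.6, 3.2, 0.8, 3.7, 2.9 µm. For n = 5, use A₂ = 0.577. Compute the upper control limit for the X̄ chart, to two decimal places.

X̄̄ = (100.5 + 100.6 + 100.8 + 100.5 + 101.0 + 100.5) / 6 = 603.9000 / 6 = 100.6500
R̄ = (3.0 + 1.6 + 3.2 + 0.8 + 3.7 + 2.9) / 6 = 15.2000 / 6 = 2.5333
UCL = X̄̄ + A₂·R̄ = 100.6500 + 0.577 × 2.5333 = 102.1117

102.11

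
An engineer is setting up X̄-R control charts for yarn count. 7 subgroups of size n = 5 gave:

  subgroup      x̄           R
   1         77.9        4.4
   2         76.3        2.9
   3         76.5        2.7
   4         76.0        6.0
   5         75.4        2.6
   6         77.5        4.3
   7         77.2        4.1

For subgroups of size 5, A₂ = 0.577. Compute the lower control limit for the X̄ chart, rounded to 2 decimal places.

74.46

X̄̄ = (77.9 + 76.3 + 76.5 + 76.0 + 75.4 + 77.5 + 77.2) / 7 = 536.8000 / 7 = 76.6857
R̄ = (4.4 + 2.9 + 2.7 + 6.0 + 2.6 + 4.3 + 4.1) / 7 = 27.0000 / 7 = 3.8571
LCL = X̄̄ − A₂·R̄ = 76.6857 − 0.577 × 3.8571 = 74.4601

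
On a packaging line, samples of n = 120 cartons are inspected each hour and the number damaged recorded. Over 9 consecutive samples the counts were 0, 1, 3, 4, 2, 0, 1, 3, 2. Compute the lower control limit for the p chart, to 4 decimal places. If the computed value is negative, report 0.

p̄ = Σdᵢ / (k·n) = 16 / (9 × 120) = 0.01481
LCL = p̄ − 3·√(p̄(1−p̄)/n) = 0.01481 − 3 × 0.01103 = -0.01827 → 0 (negative, so LCL = 0)

0.0000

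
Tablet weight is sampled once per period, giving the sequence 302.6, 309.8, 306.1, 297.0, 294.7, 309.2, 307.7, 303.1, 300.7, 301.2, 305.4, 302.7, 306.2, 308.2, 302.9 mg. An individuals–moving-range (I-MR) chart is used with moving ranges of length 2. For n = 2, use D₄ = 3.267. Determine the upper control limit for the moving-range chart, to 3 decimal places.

Moving ranges: 7.2, 3.7, 9.1, 2.3, 14.5, 1.5, 4.6, 2.4, 0.5, 4.2, 2.7, 3.5, 2.0, 5.3; M̄R̄ = 63.5000 / 14 = 4.5357
UCL_MR = D₄·M̄R̄ = 3.267 × 4.5357 = 14.8182

14.818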